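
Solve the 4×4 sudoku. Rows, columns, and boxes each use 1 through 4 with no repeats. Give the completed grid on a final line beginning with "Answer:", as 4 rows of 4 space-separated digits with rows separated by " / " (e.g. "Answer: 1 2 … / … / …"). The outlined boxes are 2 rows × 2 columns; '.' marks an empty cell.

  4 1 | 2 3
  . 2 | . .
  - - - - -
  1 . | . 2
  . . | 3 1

Step 1. [r3c3∈{4}] only 4 remains possible at r3c3. So r3c3=4.
Step 2. [r2c3∈{1}] r2c3 has the single candidate 1, so r2c3=1.
Step 3. [r4c2∈{4}] r4c2 is down to just 4, so r4c2=4.
Step 4. [r2c1∈{3}] nothing but 3 survives at r2c1 ⇒ r2c1=3.
Step 5. [r4c1∈{2}] r4c1's peers cover all but 2. So r4c1=2.
Step 6. [r2c4∈{4}] r2c4 is down to just 4, so r2c4=4.
Step 7. [r3c2∈{3}] r3c2 is down to just 3 ⇒ r3c2=3.

Answer: 4 1 2 3 / 3 2 1 4 / 1 3 4 2 / 2 4 3 1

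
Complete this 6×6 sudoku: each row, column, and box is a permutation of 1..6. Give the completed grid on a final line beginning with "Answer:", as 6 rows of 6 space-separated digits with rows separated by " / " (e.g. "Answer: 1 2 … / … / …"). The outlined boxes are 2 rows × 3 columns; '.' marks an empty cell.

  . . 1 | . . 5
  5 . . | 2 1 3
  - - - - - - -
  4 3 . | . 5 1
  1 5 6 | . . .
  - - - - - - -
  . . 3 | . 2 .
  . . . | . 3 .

Step 1. [r5c1∈{6}] nothing but 6 survives at r5c1. So r5c1=6.
Step 2. [r5c6∈{4}] r5c6 is down to just 4 ⇒ r5c6=4.
Step 3. [r6c3∈{2,4,5}] col 3 places 5 nowhere but r6c3 ⇒ r6c3=5.
Step 4. [r6c2∈{1,2,4}] row 6 places 4 nowhere but r6c2 ⇒ r6c2=4.
Step 5. [r1c5∈{4,6}] col 5 places 6 nowhere but r1c5, so r1c5=6.
Step 6. [r6c4∈{1,6}] across row 6, 1 lands solely at r6c4, so r6c4=1.
Step 7. [r1c4∈{4}] nothing but 4 survives at r1c4. So r1c4=4.
Step 8. [r1c1∈{2,3}] row 1 places 3 nowhere but r1c1 ⇒ r1c1=3.
Step 9. [r6c1∈{2}] nothing but 2 survives at r6c1 ⇒ r6c1=2.
Step 10. [r4c4∈{3}] only 3 remains possible at r4c4. So r4c4=3.
Step 11. [r2c3∈{4}] r2c3's peers cover all but 4 ⇒ r2c3=4.
Step 12. [r5c4∈{5}] only 5 remains possible at r5c4, so r5c4=5.
Step 13. [r1c2∈{2}] r1c2 is down to just 2 ⇒ r1c2=2.
Step 14. [r4c5∈{4}] r4c5 has the single candidate 4. So r4c5=4.
Step 15. [r3c4∈{6}] only 6 remains possible at r3c4, so r3c4=6.
Step 16. [r5c2∈{1}] r5c2 has the single candidate 1, so r5c2=1.
Step 17. [r2c2∈{6}] r2c2's peers cover all but 6, so r2c2=6.
Step 18. [r3c3∈{2}] r3c3's peers cover all but 2, so r3c3=2.
Step 19. [r4c6∈{2}] r4c6 is down to just 2 ⇒ r4c6=2.
Step 20. [r6c6∈{6}] nothing but 6 survives at r6c6. So r6c6=6.

Answer: 3 2 1 4 6 5 / 5 6 4 2 1 3 / 4 3 2 6 5 1 / 1 5 6 3 4 2 / 6 1 3 5 2 4 / 2 4 5 1 3 6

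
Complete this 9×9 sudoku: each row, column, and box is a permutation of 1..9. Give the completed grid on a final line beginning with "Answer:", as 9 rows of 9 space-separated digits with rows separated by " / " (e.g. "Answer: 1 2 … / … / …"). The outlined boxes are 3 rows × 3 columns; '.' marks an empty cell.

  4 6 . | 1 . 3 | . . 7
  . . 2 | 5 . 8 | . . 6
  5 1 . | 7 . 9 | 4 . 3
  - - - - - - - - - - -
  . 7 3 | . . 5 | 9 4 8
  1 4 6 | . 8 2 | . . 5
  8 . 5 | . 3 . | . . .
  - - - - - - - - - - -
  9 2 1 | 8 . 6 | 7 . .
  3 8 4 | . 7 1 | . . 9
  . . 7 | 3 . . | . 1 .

Step 1. [r9c7∈{2,5,6,8}] r9c7 is the only open cell in row 9 admitting 8 ⇒ r9c7=8.
Step 2. [r1c5∈{2}] only 2 remains possible at r1c5, so r1c5=2.
Step 3. [r9c9∈{2,4}] row 9 places 2 nowhere but r9c9, so r9c9=2.
Step 4. [r1c3∈{8,9}] in col 3, 9 fits only at r1c3, so r1c3=9.
Step 5. [r6c4∈{4,6,9}] 4 has one home in col 4: r6c4 ⇒ r6c4=4.
Step 6. [r6c7∈{1,2,6}] r6c7 is the only open cell in col 7 admitting 2. So r6c7=2.
Step 7. [r2c5∈{4}] r2c5 is down to just 4, so r2c5=4.
Step 8. [r1c7∈{5}] r1c7 has the single candidate 5 ⇒ r1c7=5.
Step 9. [r8c8∈{5,6}] row 8 places 5 nowhere but r8c8. So r8c8=5.
Step 10. [r5c8∈{3,7}] in row 5, 7 fits only at r5c8, so r5c8=7.
Step 11. [r3c8∈{2,8}] r3c8 is the only open cell in row 3 admitting 2 ⇒ r3c8=2.
Step 12. [r4c5∈{1,6}] r4c5 is the only open cell in row 4 admitting 1. So r4c5=1.
Step 13. [r7c5∈{5}] r7c5's peers cover all but 5 ⇒ r7c5=5.
Step 14. [r7c9∈{4}] r7c9 is down to just 4. So r7c9=4.
Step 15. [r3c5∈{6}] nothing but 6 survives at r3c5 ⇒ r3c5=6.
Step 16. [r5c7∈{3}] only 3 remains possible at r5c7. So r5c7=3.
Step 17. [r4c4∈{6}] r4c4 is down to just 6 ⇒ r4c4=6.
Step 18. [r6c9∈{1}] only 1 remains possible at r6c9. So r6c9=1.
Step 19. [r2c2∈{3}] r2c2's peers cover all but 3. So r2c2=3.
Step 20. [r7c8∈{3}] r7c8's peers cover all but 3 ⇒ r7c8=3.
Step 21. [r6c6∈{7}] r6c6's peers cover all but 7. So r6c6=7.
Step 22. [r6c8∈{6}] r6c8 has the single candidate 6 ⇒ r6c8=6.
Step 23. [r4c1∈{2}] r4c1 has the single candidate 2, so r4c1=2.
Step 24. [r3c3∈{8}] r3c3 has the single candidate 8. So r3c3=8.
Step 25. [r2c1∈{7}] r2c1 is down to just 7, so r2c1=7.
Step 26. [r9c1∈{6}] r9c1 has the single candidate 6, so r9c1=6.
Step 27. [r5c4∈{9}] r5c4's peers cover all but 9, so r5c4=9.
Step 28. [r2c7∈{1}] r2c7 is down to just 1. So r2c7=1.
Step 29. [r1c8∈{8}] r1c8's peers cover all but 8 ⇒ r1c8=8.
Step 30. [r2c8∈{9}] r2c8 is down to just 9 ⇒ r2c8=9.
Step 31. [r8c4∈{2}] r8c4 is down to just 2 ⇒ r8c4=2.
Step 32. [r8c7∈{6}] r8c7 has the single candidate 6. So r8c7=6.
Step 33. [r9c6∈{4}] r9c6 has the single candidate 4, so r9c6=4.
Step 34. [r9c2∈{5}] only 5 remains possible at r9c2 ⇒ r9c2=5.
Step 35. [r6c2∈{9}] only 9 remains possible at r6c2, so r6c2=9.
Step 36. [r9c5∈{9}] r9c5 has the single candidate 9, so r9c5=9.

Answer: 4 6 9 1 2 3 5 8 7 / 7 3 2 5 4 8 1 9 6 / 5 1 8 7 6 9 4 2 3 / 2 7 3 6 1 5 9 4 8 / 1 4 6 9 8 2 3 7 5 / 8 9 5 4 3 7 2 6 1 / 9 2 1 8 5 6 7 3 4 / 3 8 4 2 7 1 6 5 9 / 6 5 7 3 9 4 8 1 2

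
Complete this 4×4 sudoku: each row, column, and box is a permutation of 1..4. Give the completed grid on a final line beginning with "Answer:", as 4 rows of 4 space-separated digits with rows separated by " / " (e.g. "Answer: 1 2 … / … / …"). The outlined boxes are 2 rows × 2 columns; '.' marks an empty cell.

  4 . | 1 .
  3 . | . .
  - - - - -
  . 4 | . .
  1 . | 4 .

Step 1. [r2c3∈{2}] r2c3 has the single candidate 2, so r2c3=2.
Step 2. [r3c4∈{1,2,3}] across row 3, 1 lands solely at r3c4. So r3c4=1.
Step 3. [r4c4∈{2,3}] col 4 places 2 nowhere but r4c4, so r4c4=2.
Step 4. [r2c4∈{4}] r2c4 has the single candidate 4. So r2c4=4.
Step 5. [r1c2∈{2}] r1c2 is down to just 2 ⇒ r1c2=2.
Step 6. [r1c4∈{3}] nothing but 3 survives at r1c4. So r1c4=3.
Step 7. [r4c2∈{3}] nothing but 3 survives at r4c2. So r4c2=3.
Step 8. [r2c2∈{1}] nothing but 1 survives at r2c2. So r2c2=1.
Step 9. [r3c1∈{2}] only 2 remains possible at r3c1. So r3c1=2.
Step 10. [r3c3∈{3}] nothing but 3 survives at r3c3, so r3c3=3.

Answer: 4 2 1 3 / 3 1 2 4 / 2 4 3 1 / 1 3 4 2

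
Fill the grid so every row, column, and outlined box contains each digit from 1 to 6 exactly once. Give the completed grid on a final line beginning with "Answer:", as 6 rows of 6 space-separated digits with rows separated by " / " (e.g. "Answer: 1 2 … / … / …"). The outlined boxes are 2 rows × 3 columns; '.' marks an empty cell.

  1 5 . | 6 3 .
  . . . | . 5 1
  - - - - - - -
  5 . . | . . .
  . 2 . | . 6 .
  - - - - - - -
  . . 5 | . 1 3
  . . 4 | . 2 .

Step 1. [r3c5∈{4}] r3c5 is down to just 4, so r3c5=4.
Step 2. [r5c2∈{6}] r5c2 is down to just 6, so r5c2=6.
Step 3. [r2c1∈{2,3,4,6}] across col 1, 6 lands solely at r2c1, so r2c1=6.
Step 4. [r2c2∈{3,4}] in col 2, 4 fits only at r2c2. So r2c2=4.
Step 5. [r2c3∈{2,3}] r2c3 is the only open cell in row 2 admitting 3, so r2c3=3.
Step 6. [r4c3∈{1}] nothing but 1 survives at r4c3. So r4c3=1.
Step 7. [r3c2∈{3}] r3c2 has the single candidate 3. So r3c2=3.
Step 8. [r6c4∈{5}] r6c4 has the single candidate 5 ⇒ r6c4=5.
Step 9. [r3c6∈{2}] only 2 remains possible at r3c6 ⇒ r3c6=2.
Step 10. [r5c4∈{4}] nothing but 4 survives at r5c4, so r5c4=4.
Step 11. [r4c4∈{3}] nothing but 3 survives at r4c4. So r4c4=3.
Step 12. [r6c6∈{6}] nothing but 6 survives at r6c6. So r6c6=6.
Step 13. [r4c6∈{5}] r4c6 is down to just 5. So r4c6=5.
Step 14. [r2c4∈{2}] nothing but 2 survives at r2c4, so r2c4=2.
Step 15. [r3c3∈{6}] only 6 remains possible at r3c3, so r3c3=6.
Step 16. [r3c4∈{1}] nothing but 1 survives at r3c4 ⇒ r3c4=1.
Step 17. [r6c1∈{3}] only 3 remains possible at r6c1 ⇒ r6c1=3.
Step 18. [r1c3∈{2}] only 2 remains possible at r1c3 ⇒ r1c3=2.
Step 19. [r5c1∈{2}] only 2 remains possible at r5c1 ⇒ r5c1=2.
Step 20. [r4c1∈{4}] only 4 remains possible at r4c1, so r4c1=4.
Step 21. [r1c6∈{4}] only 4 remains possible at r1c6, so r1c6=4.
Step 22. [r6c2∈{1}] r6c2 has the single candidate 1 ⇒ r6c2=1.

Answer: 1 5 2 6 3 4 / 6 4 3 2 5 1 / 5 3 6 1 4 2 / 4 2 1 3 6 5 / 2 6 5 4 1 3 / 3 1 4 5 2 6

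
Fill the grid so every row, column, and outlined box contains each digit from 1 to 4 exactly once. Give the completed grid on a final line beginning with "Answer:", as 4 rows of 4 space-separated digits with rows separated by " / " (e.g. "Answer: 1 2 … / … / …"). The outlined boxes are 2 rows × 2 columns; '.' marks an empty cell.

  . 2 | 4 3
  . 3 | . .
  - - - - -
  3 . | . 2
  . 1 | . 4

Step 1. [r2c4∈{1}] only 1 remains possible at r2c4. So r2c4=1.
Step 2. [r2c1∈{4}] nothing but 4 survives at r2c1, so r2c1=4.
Step 3. [r3c2∈{4}] r3c2 is down to just 4. So r3c2=4.
Step 4. [r2c3∈{2}] r2c3 has the single candidate 2. So r2c3=2.
Step 5. [r4c3∈{3}] r4c3 is down to just 3 ⇒ r4c3=3.
Step 6. [r1c1∈{1}] r1c1 has the single candidate 1, so r1c1=1.
Step 7. [r4c1∈{2}] nothing but 2 survives at r4c1 ⇒ r4c1=2.
Step 8. [r3c3∈{1}] r3c3's peers cover all but 1 ⇒ r3c3=1.

Answer: 1 2 4 3 / 4 3 2 1 / 3 4 1 2 / 2 1 3 4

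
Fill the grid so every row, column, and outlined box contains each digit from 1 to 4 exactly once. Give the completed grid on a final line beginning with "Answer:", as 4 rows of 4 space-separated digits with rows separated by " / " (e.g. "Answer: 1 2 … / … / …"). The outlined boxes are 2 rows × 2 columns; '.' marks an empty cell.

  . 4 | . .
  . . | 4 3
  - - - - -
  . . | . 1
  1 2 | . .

Step 1. [r3c3∈{2,3}] across row 3, 2 lands solely at r3c3, so r3c3=2.
Step 2. [r1c1∈{2,3}] in row 1, 3 fits only at r1c1. So r1c1=3.
Step 3. [r4c3∈{3}] r4c3 has the single candidate 3, so r4c3=3.
Step 4. [r3c1∈{4}] only 4 remains possible at r3c1. So r3c1=4.
Step 5. [r2c2∈{1}] nothing but 1 survives at r2c2. So r2c2=1.
Step 6. [r1c4∈{2}] r1c4 is down to just 2, so r1c4=2.
Step 7. [r4c4∈{4}] only 4 remains possible at r4c4, so r4c4=4.
Step 8. [r2c1∈{2}] r2c1's peers cover all but 2 ⇒ r2c1=2.
Step 9. [r3c2∈{3}] nothing but 3 survives at r3c2, so r3c2=3.
Step 10. [r1c3∈{1}] nothing but 1 survives at r1c3. So r1c3=1.

Answer: 3 4 1 2 / 2 1 4 3 / 4 3 2 1 / 1 2 3 4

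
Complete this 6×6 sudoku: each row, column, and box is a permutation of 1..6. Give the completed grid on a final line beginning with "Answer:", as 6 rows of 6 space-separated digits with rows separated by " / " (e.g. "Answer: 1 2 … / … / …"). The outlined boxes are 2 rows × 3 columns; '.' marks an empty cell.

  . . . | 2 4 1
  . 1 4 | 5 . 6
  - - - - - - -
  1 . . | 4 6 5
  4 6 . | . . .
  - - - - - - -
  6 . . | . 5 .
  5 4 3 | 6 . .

Step 1. [r6c5∈{1,2}] across row 6, 1 lands solely at r6c5, so r6c5=1.
Step 2. [r3c3∈{2}] nothing but 2 survives at r3c3. So r3c3=2.
Step 3. [r4c5∈{2,3}] 2 has one home in col 5: r4c5. So r4c5=2.
Step 4. [r5c4∈{3}] r5c4's peers cover all but 3, so r5c4=3.
Step 5. [r1c2∈{3,5}] in col 2, 5 fits only at r1c2, so r1c2=5.
Step 6. [r1c1∈{3}] nothing but 3 survives at r1c1. So r1c1=3.
Step 7. [r5c6∈{2,4}] 4 has one home in row 5: r5c6. So r5c6=4.
Step 8. [r5c3∈{1}] nothing but 1 survives at r5c3, so r5c3=1.
Step 9. [r2c5∈{3}] r2c5's peers cover all but 3 ⇒ r2c5=3.
Step 10. [r2c1∈{2}] r2c1's peers cover all but 2. So r2c1=2.
Step 11. [r3c2∈{3}] r3c2 has the single candidate 3, so r3c2=3.
Step 12. [r1c3∈{6}] r1c3 has the single candidate 6, so r1c3=6.
Step 13. [r5c2∈{2}] r5c2's peers cover all but 2 ⇒ r5c2=2.
Step 14. [r4c6∈{3}] nothing but 3 survives at r4c6 ⇒ r4c6=3.
Step 15. [r6c6∈{2}] r6c6 has the single candidate 2 ⇒ r6c6=2.
Step 16. [r4c4∈{1}] r4c4's peers cover all but 1, so r4c4=1.
Step 17. [r4c3∈{5}] only 5 remains possible at r4c3, so r4c3=5.

Answer: 3 5 6 2 4 1 / 2 1 4 5 3 6 / 1 3 2 4 6 5 / 4 6 5 1 2 3 / 6 2 1 3 5 4 / 5 4 3 6 1 2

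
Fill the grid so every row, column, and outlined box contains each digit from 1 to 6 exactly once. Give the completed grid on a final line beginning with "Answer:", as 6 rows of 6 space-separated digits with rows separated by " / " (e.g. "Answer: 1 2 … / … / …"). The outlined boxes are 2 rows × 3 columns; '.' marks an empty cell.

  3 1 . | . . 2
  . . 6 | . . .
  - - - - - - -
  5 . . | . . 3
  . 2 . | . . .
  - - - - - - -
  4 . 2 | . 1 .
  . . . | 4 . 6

Step 1. [r5c6∈{5}] r5c6's peers cover all but 5, so r5c6=5.
Step 2. [r4c1∈{1,6}] col 1 places 6 nowhere but r4c1 ⇒ r4c1=6.
Step 3. [r3c2∈{4}] r3c2 has the single candidate 4. So r3c2=4.
Step 4. [r2c2∈{5}] r2c2 has the single candidate 5 ⇒ r2c2=5.
Step 5. [r6c2∈{3}] nothing but 3 survives at r6c2. So r6c2=3.
Step 6. [r3c4∈{1,2,6}] 2 has one home in col 4: r3c4, so r3c4=2.
Step 7. [r1c4∈{5,6}] in col 4, 6 fits only at r1c4. So r1c4=6.
Step 8. [r4c4∈{1,5}] across col 4, 5 lands solely at r4c4 ⇒ r4c4=5.
Step 9. [r4c5∈{4}] nothing but 4 survives at r4c5. So r4c5=4.
Step 10. [r4c6∈{1}] only 1 remains possible at r4c6, so r4c6=1.
Step 11. [r6c1∈{1}] r6c1 is down to just 1. So r6c1=1.
Step 12. [r2c5∈{3}] nothing but 3 survives at r2c5 ⇒ r2c5=3.
Step 13. [r2c4∈{1}] r2c4 has the single candidate 1 ⇒ r2c4=1.
Step 14. [r6c3∈{5}] nothing but 5 survives at r6c3. So r6c3=5.
Step 15. [r6c5∈{2}] r6c5's peers cover all but 2. So r6c5=2.
Step 16. [r5c4∈{3}] nothing but 3 survives at r5c4. So r5c4=3.
Step 17. [r5c2∈{6}] r5c2's peers cover all but 6. So r5c2=6.
Step 18. [r1c5∈{5}] nothing but 5 survives at r1c5. So r1c5=5.
Step 19. [r3c3∈{1}] nothing but 1 survives at r3c3, so r3c3=1.
Step 20. [r2c6∈{4}] r2c6 has the single candidate 4 ⇒ r2c6=4.
Step 21. [r4c3∈{3}] nothing but 3 survives at r4c3, so r4c3=3.
Step 22. [r3c5∈{6}] r3c5's peers cover all but 6 ⇒ r3c5=6.
Step 23. [r1c3∈{4}] r1c3 has the single candidate 4, so r1c3=4.
Step 24. [r2c1∈{2}] nothing but 2 survives at r2c1. So r2c1=2.

Answer: 3 1 4 6 5 2 / 2 5 6 1 3 4 / 5 4 1 2 6 3 / 6 2 3 5 4 1 / 4 6 2 3 1 5 / 1 3 5 4 2 6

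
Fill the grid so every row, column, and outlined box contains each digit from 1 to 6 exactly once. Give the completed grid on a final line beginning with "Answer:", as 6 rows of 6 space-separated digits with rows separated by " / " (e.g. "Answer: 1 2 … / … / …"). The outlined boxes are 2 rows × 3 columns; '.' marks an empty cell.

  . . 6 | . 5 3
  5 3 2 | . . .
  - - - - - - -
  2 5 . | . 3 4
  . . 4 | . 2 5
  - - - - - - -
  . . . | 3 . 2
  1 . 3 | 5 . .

Step 1. [r6c6∈{6}] r6c6's peers cover all but 6 ⇒ r6c6=6.
Step 2. [r1c1∈{4}] only 4 remains possible at r1c1 ⇒ r1c1=4.
Step 3. [r2c5∈{1,4,6}] r2c5 is the only open cell in col 5 admitting 6. So r2c5=6.
Step 4. [r3c3∈{1}] r3c3 has the single candidate 1, so r3c3=1.
Step 5. [r4c4∈{1,6}] row 4 places 1 nowhere but r4c4, so r4c4=1.
Step 6. [r6c5∈{4}] r6c5's peers cover all but 4, so r6c5=4.
Step 7. [r5c1∈{6}] r5c1's peers cover all but 6. So r5c1=6.
Step 8. [r3c4∈{6}] only 6 remains possible at r3c4 ⇒ r3c4=6.
Step 9. [r1c4∈{2}] r1c4's peers cover all but 2 ⇒ r1c4=2.
Step 10. [r2c4∈{4}] only 4 remains possible at r2c4. So r2c4=4.
Step 11. [r5c2∈{4}] only 4 remains possible at r5c2. So r5c2=4.
Step 12. [r4c1∈{3}] r4c1 is down to just 3. So r4c1=3.
Step 13. [r4c2∈{6}] r4c2 has the single candidate 6, so r4c2=6.
Step 14. [r1c2∈{1}] r1c2 is down to just 1, so r1c2=1.
Step 15. [r6c2∈{2}] r6c2 is down to just 2. So r6c2=2.
Step 16. [r5c3∈{5}] r5c3's peers cover all but 5, so r5c3=5.
Step 17. [r2c6∈{1}] nothing but 1 survives at r2c6. So r2c6=1.
Step 18. [r5c5∈{1}] r5c5 has the single candidate 1. So r5c5=1.

Answer: 4 1 6 2 5 3 / 5 3 2 4 6 1 / 2 5 1 6 3 4 / 3 6 4 1 2 5 / 6 4 5 3 1 2 / 1 2 3 5 4 6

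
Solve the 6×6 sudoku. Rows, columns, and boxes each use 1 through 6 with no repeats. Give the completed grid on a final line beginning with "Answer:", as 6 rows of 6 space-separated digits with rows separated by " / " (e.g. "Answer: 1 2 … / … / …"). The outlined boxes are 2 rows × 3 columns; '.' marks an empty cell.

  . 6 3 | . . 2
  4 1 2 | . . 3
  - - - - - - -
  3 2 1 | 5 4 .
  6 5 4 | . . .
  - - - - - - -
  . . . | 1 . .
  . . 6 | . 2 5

Step 1. [r5c6∈{4,6}] r5c6 is the only open cell in col 6 admitting 4, so r5c6=4.
Step 2. [r6c4∈{3}] nothing but 3 survives at r6c4, so r6c4=3.
Step 3. [r1c1∈{5}] r1c1's peers cover all but 5. So r1c1=5.
Step 4. [r4c5∈{1,3}] 3 has one home in row 4: r4c5, so r4c5=3.
Step 5. [r2c4∈{6}] nothing but 6 survives at r2c4. So r2c4=6.
Step 6. [r5c5∈{6}] r5c5's peers cover all but 6. So r5c5=6.
Step 7. [r1c4∈{4}] r1c4 is down to just 4. So r1c4=4.
Step 8. [r5c1∈{2}] r5c1's peers cover all but 2, so r5c1=2.
Step 9. [r4c6∈{1}] r4c6 is down to just 1, so r4c6=1.
Step 10. [r2c5∈{5}] r2c5 is down to just 5, so r2c5=5.
Step 11. [r5c2∈{3}] r5c2's peers cover all but 3, so r5c2=3.
Step 12. [r5c3∈{5}] only 5 remains possible at r5c3, so r5c3=5.
Step 13. [r3c6∈{6}] r3c6's peers cover all but 6, so r3c6=6.
Step 14. [r1c5∈{1}] nothing but 1 survives at r1c5, so r1c5=1.
Step 15. [r6c1∈{1}] r6c1 has the single candidate 1. So r6c1=1.
Step 16. [r6c2∈{4}] only 4 remains possible at r6c2, so r6c2=4.
Step 17. [r4c4∈{2}] r4c4's peers cover all but 2. So r4c4=2.

Answer: 5 6 3 4 1 2 / 4 1 2 6 5 3 / 3 2 1 5 4 6 / 6 5 4 2 3 1 / 2 3 5 1 6 4 / 1 4 6 3 2 5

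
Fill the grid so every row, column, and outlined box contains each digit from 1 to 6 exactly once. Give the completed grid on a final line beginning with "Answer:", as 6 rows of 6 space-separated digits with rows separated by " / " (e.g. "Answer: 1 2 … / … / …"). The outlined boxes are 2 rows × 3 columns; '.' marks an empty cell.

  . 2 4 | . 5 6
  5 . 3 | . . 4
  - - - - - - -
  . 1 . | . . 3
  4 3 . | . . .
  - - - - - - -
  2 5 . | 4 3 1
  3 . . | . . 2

Step 1. [r6c5∈{6}] r6c5's peers cover all but 6 ⇒ r6c5=6.
Step 2. [r4c6∈{5}] r4c6 is down to just 5 ⇒ r4c6=5.
Step 3. [r3c1∈{6}] nothing but 6 survives at r3c1, so r3c1=6.
Step 4. [r3c4∈{2}] nothing but 2 survives at r3c4. So r3c4=2.
Step 5. [r2c4∈{1}] nothing but 1 survives at r2c4, so r2c4=1.
Step 6. [r2c2∈{6}] r2c2's peers cover all but 6, so r2c2=6.
Step 7. [r6c4∈{5}] nothing but 5 survives at r6c4. So r6c4=5.
Step 8. [r4c3∈{2}] nothing but 2 survives at r4c3, so r4c3=2.
Step 9. [r3c3∈{5}] r3c3 has the single candidate 5, so r3c3=5.
Step 10. [r3c5∈{4}] r3c5 has the single candidate 4. So r3c5=4.
Step 11. [r1c1∈{1}] only 1 remains possible at r1c1 ⇒ r1c1=1.
Step 12. [r1c4∈{3}] only 3 remains possible at r1c4. So r1c4=3.
Step 13. [r4c4∈{6}] nothing but 6 survives at r4c4, so r4c4=6.
Step 14. [r2c5∈{2}] r2c5 has the single candidate 2. So r2c5=2.
Step 15. [r5c3∈{6}] only 6 remains possible at r5c3 ⇒ r5c3=6.
Step 16. [r4c5∈{1}] r4c5 has the single candidate 1. So r4c5=1.
Step 17. [r6c3∈{1}] r6c3 is down to just 1. So r6c3=1.
Step 18. [r6c2∈{4}] r6c2's peers cover all but 4 ⇒ r6c2=4.

Answer: 1 2 4 3 5 6 / 5 6 3 1 2 4 / 6 1 5 2 4 3 / 4 3 2 6 1 5 / 2 5 6 4 3 1 / 3 4 1 5 6 2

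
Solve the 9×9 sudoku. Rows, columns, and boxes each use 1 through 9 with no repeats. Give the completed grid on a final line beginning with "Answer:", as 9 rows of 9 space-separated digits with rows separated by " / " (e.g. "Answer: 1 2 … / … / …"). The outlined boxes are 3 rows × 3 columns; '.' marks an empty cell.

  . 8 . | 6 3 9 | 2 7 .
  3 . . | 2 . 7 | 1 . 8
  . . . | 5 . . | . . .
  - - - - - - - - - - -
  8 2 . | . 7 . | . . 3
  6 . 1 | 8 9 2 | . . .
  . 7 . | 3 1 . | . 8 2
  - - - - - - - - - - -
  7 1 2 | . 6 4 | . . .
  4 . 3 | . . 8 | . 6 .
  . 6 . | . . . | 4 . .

Step 1. [r6c3∈{4,5,9}] row 6 places 4 nowhere but r6c3, so r6c3=4.
Step 2. [r1c3∈{5}] r1c3 is down to just 5, so r1c3=5.
Step 3. [r4c3∈{9}] nothing but 9 survives at r4c3 ⇒ r4c3=9.
Step 4. [r2c8∈{4,5,9}] 5 has one home in row 2: r2c8. So r2c8=5.
Step 5. [r7c4∈{9}] r7c4 has the single candidate 9 ⇒ r7c4=9.
Step 6. [r7c9∈{5}] r7c9 has the single candidate 5 ⇒ r7c9=5.
Step 7. [r6c7∈{5,6,9}] row 6 places 9 nowhere but r6c7 ⇒ r6c7=9.
Step 8. [r9c8∈{1,2,3,9}] col 8 places 2 nowhere but r9c8. So r9c8=2.
Step 9. [r3c8∈{3,4,9}] r3c8 is the only open cell in col 8 admitting 9, so r3c8=9.
Step 10. [r8c7∈{7}] r8c7 is down to just 7. So r8c7=7.
Step 11. [r9c5∈{5}] nothing but 5 survives at r9c5. So r9c5=5.
Step 12. [r3c9∈{4,6}] col 9 places 6 nowhere but r3c9. So r3c9=6.
Step 13. [r8c4∈{1}] r8c4's peers cover all but 1, so r8c4=1.
Step 14. [r4c7∈{5,6}] r4c7 is the only open cell in col 7 admitting 6 ⇒ r4c7=6.
Step 15. [r2c2∈{4,9}] r2c2 is the only open cell in row 2 admitting 9 ⇒ r2c2=9.
Step 16. [r6c1∈{5}] r6c1 has the single candidate 5 ⇒ r6c1=5.
Step 17. [r5c8∈{4}] nothing but 4 survives at r5c8, so r5c8=4.
Step 18. [r9c9∈{1,9}] r9c9 is the only open cell in row 9 admitting 1 ⇒ r9c9=1.
Step 19. [r2c5∈{4}] nothing but 4 survives at r2c5 ⇒ r2c5=4.
Step 20. [r3c7∈{3}] nothing but 3 survives at r3c7. So r3c7=3.
Step 21. [r1c1∈{1}] r1c1 is down to just 1 ⇒ r1c1=1.
Step 22. [r8c2∈{5}] r8c2 has the single candidate 5 ⇒ r8c2=5.
Step 23. [r8c5∈{2}] r8c5's peers cover all but 2, so r8c5=2.
Step 24. [r9c4∈{7}] r9c4 is down to just 7 ⇒ r9c4=7.
Step 25. [r9c6∈{3}] r9c6 has the single candidate 3. So r9c6=3.
Step 26. [r8c9∈{9}] nothing but 9 survives at r8c9, so r8c9=9.
Step 27. [r4c8∈{1}] r4c8 has the single candidate 1, so r4c8=1.
Step 28. [r7c8∈{3}] nothing but 3 survives at r7c8. So r7c8=3.
Step 29. [r2c3∈{6}] r2c3's peers cover all but 6, so r2c3=6.
Step 30. [r5c9∈{7}] r5c9's peers cover all but 7 ⇒ r5c9=7.
Step 31. [r4c6∈{5}] r4c6 has the single candidate 5 ⇒ r4c6=5.
Step 32. [r9c1∈{9}] r9c1's peers cover all but 9, so r9c1=9.
Step 33. [r9c3∈{8}] only 8 remains possible at r9c3. So r9c3=8.
Step 34. [r5c7∈{5}] r5c7 is down to just 5. So r5c7=5.
Step 35. [r7c7∈{8}] r7c7's peers cover all but 8. So r7c7=8.
Step 36. [r3c2∈{4}] nothing but 4 survives at r3c2. So r3c2=4.
Step 37. [r3c1∈{2}] nothing but 2 survives at r3c1 ⇒ r3c1=2.
Step 38. [r3c5∈{8}] only 8 remains possible at r3c5, so r3c5=8.
Step 39. [r3c3∈{7}] nothing but 7 survives at r3c3 ⇒ r3c3=7.
Step 40. [r3c6∈{1}] r3c6 has the single candidate 1. So r3c6=1.
Step 41. [r4c4∈{4}] only 4 remains possible at r4c4. So r4c4=4.
Step 42. [r1c9∈{4}] r1c9 has the single candidate 4, so r1c9=4.
Step 43. [r5c2∈{3}] nothing but 3 survives at r5c2. So r5c2=3.
Step 44. [r6c6∈{6}] r6c6 has the single candidate 6 ⇒ r6c6=6.

Answer: 1 8 5 6 3 9 2 7 4 / 3 9 6 2 4 7 1 5 8 / 2 4 7 5 8 1 3 9 6 / 8 2 9 4 7 5 6 1 3 / 6 3 1 8 9 2 5 4 7 / 5 7 4 3 1 6 9 8 2 / 7 1 2 9 6 4 8 3 5 / 4 5 3 1 2 8 7 6 9 / 9 6 8 7 5 3 4 2 1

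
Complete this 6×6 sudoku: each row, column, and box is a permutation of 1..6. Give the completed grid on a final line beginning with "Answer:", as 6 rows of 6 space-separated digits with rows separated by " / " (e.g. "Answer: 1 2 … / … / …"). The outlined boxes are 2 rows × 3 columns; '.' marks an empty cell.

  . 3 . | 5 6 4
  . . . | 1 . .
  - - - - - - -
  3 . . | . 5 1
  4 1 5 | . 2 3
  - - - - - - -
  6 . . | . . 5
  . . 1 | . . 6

Step 1. [r1c3∈{2}] only 2 remains possible at r1c3. So r1c3=2.
Step 2. [r6c1∈{2,5}] in col 1, 2 fits only at r6c1, so r6c1=2.
Step 3. [r5c2∈{4}] r5c2's peers cover all but 4, so r5c2=4.
Step 4. [r3c3∈{6}] r3c3 has the single candidate 6. So r3c3=6.
Step 5. [r5c3∈{3}] nothing but 3 survives at r5c3. So r5c3=3.
Step 6. [r6c4∈{3,4}] across col 4, 3 lands solely at r6c4, so r6c4=3.
Step 7. [r2c2∈{5,6}] in row 2, 6 fits only at r2c2 ⇒ r2c2=6.
Step 8. [r2c1∈{5}] r2c1 has the single candidate 5 ⇒ r2c1=5.
Step 9. [r6c2∈{5}] r6c2 has the single candidate 5, so r6c2=5.
Step 10. [r5c4∈{2}] nothing but 2 survives at r5c4. So r5c4=2.
Step 11. [r2c3∈{4}] only 4 remains possible at r2c3. So r2c3=4.
Step 12. [r4c4∈{6}] r4c4 is down to just 6 ⇒ r4c4=6.
Step 13. [r2c6∈{2}] r2c6's peers cover all but 2. So r2c6=2.
Step 14. [r1c1∈{1}] nothing but 1 survives at r1c1, so r1c1=1.
Step 15. [r3c2∈{2}] r3c2 has the single candidate 2 ⇒ r3c2=2.
Step 16. [r3c4∈{4}] r3c4's peers cover all but 4, so r3c4=4.
Step 17. [r6c5∈{4}] only 4 remains possible at r6c5, so r6c5=4.
Step 18. [r2c5∈{3}] r2c5's peers cover all but 3 ⇒ r2c5=3.
Step 19. [r5c5∈{1}] only 1 remains possible at r5c5, so r5c5=1.

Answer: 1 3 2 5 6 4 / 5 6 4 1 3 2 / 3 2 6 4 5 1 / 4 1 5 6 2 3 / 6 4 3 2 1 5 / 2 5 1 3 4 6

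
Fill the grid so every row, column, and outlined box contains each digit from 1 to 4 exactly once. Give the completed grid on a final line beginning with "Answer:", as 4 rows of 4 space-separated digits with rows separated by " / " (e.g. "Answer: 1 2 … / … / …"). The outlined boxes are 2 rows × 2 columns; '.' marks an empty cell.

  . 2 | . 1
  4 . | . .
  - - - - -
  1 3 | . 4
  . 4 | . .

Step 1. [r3c3∈{2}] r3c3 has the single candidate 2, so r3c3=2.
Step 2. [r2c3∈{3}] nothing but 3 survives at r2c3. So r2c3=3.
Step 3. [r1c3∈{4}] r1c3 has the single candidate 4 ⇒ r1c3=4.
Step 4. [r2c2∈{1}] r2c2 is down to just 1. So r2c2=1.
Step 5. [r4c1∈{2}] r4c1's peers cover all but 2, so r4c1=2.
Step 6. [r4c4∈{3}] r4c4 has the single candidate 3. So r4c4=3.
Step 7. [r1c1∈{3}] only 3 remains possible at r1c1. So r1c1=3.
Step 8. [r2c4∈{2}] nothing but 2 survives at r2c4, so r2c4=2.
Step 9. [r4c3∈{1}] r4c3's peers cover all but 1. So r4c3=1.

Answer: 3 2 4 1 / 4 1 3 2 / 1 3 2 4 / 2 4 1 3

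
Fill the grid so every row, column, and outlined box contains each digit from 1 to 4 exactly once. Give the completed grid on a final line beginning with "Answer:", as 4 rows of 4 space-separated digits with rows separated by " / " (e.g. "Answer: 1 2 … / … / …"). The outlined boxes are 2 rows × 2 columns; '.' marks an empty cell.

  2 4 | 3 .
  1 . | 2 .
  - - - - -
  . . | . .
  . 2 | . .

Step 1. [r3c2∈{1,3}] in col 2, 1 fits only at r3c2, so r3c2=1.
Step 2. [r3c3∈{4}] r3c3 is down to just 4 ⇒ r3c3=4.
Step 3. [r3c1∈{3}] only 3 remains possible at r3c1. So r3c1=3.
Step 4. [r1c4∈{1}] r1c4 is down to just 1. So r1c4=1.
Step 5. [r4c4∈{3}] r4c4's peers cover all but 3. So r4c4=3.
Step 6. [r3c4∈{2}] only 2 remains possible at r3c4. So r3c4=2.
Step 7. [r2c4∈{4}] only 4 remains possible at r2c4, so r2c4=4.
Step 8. [r4c3∈{1}] r4c3's peers cover all but 1, so r4c3=1.
Step 9. [r2c2∈{3}] r2c2 is down to just 3, so r2c2=3.
Step 10. [r4c1∈{4}] r4c1 has the single candidate 4 ⇒ r4c1=4.

Answer: 2 4 3 1 / 1 3 2 4 / 3 1 4 2 / 4 2 1 3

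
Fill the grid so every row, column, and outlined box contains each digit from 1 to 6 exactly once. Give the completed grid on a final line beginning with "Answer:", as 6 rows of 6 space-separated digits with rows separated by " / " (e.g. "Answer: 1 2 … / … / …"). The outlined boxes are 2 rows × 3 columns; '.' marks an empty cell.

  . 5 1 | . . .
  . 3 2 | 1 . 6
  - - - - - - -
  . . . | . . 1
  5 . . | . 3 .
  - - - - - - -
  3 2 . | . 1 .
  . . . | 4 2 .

Step 1. [r3c5∈{4,5,6}] 6 has one home in col 5: r3c5. So r3c5=6.
Step 2. [r3c2∈{4}] nothing but 4 survives at r3c2. So r3c2=4.
Step 3. [r5c6∈{5}] nothing but 5 survives at r5c6 ⇒ r5c6=5.
Step 4. [r4c4∈{2}] r4c4 has the single candidate 2, so r4c4=2.
Step 5. [r1c5∈{4}] r1c5 is down to just 4. So r1c5=4.
Step 6. [r4c3∈{6}] r4c3 has the single candidate 6. So r4c3=6.
Step 7. [r6c2∈{1,6}] r6c2 is the only open cell in col 2 admitting 6 ⇒ r6c2=6.
Step 8. [r1c4∈{3}] r1c4 is down to just 3 ⇒ r1c4=3.
Step 9. [r1c1∈{6}] r1c1's peers cover all but 6, so r1c1=6.
Step 10. [r2c5∈{5}] r2c5's peers cover all but 5. So r2c5=5.
Step 11. [r3c4∈{5}] only 5 remains possible at r3c4 ⇒ r3c4=5.
Step 12. [r5c3∈{4}] r5c3 has the single candidate 4. So r5c3=4.
Step 13. [r6c3∈{5}] r6c3 is down to just 5 ⇒ r6c3=5.
Step 14. [r4c2∈{1}] r4c2 is down to just 1 ⇒ r4c2=1.
Step 15. [r3c1∈{2}] only 2 remains possible at r3c1 ⇒ r3c1=2.
Step 16. [r5c4∈{6}] r5c4 has the single candidate 6 ⇒ r5c4=6.
Step 17. [r6c1∈{1}] r6c1's peers cover all but 1. So r6c1=1.
Step 18. [r1c6∈{2}] only 2 remains possible at r1c6 ⇒ r1c6=2.
Step 19. [r6c6∈{3}] only 3 remains possible at r6c6 ⇒ r6c6=3.
Step 20. [r4c6∈{4}] r4c6 is down to just 4 ⇒ r4c6=4.
Step 21. [r2c1∈{4}] nothing but 4 survives at r2c1, so r2c1=4.
Step 22. [r3c3∈{3}] only 3 remains possible at r3c3, so r3c3=3.

Answer: 6 5 1 3 4 2 / 4 3 2 1 5 6 / 2 4 3 5 6 1 / 5 1 6 2 3 4 / 3 2 4 6 1 5 / 1 6 5 4 2 3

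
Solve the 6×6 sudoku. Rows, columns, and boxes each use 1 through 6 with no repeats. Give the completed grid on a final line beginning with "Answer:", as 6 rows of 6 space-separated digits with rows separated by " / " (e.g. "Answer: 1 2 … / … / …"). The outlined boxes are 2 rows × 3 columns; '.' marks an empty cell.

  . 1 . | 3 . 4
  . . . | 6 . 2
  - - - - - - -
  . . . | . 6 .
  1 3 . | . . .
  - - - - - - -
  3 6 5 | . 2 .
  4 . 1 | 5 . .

Step 1. [r4c5∈{4,5}] col 5 places 4 nowhere but r4c5. So r4c5=4.
Step 2. [r2c1∈{5}] r2c1's peers cover all but 5, so r2c1=5.
Step 3. [r3c1∈{2}] only 2 remains possible at r3c1. So r3c1=2.
Step 4. [r3c6∈{1,3,5}] 3 has one home in row 3: r3c6, so r3c6=3.
Step 5. [r2c2∈{4}] r2c2 has the single candidate 4. So r2c2=4.
Step 6. [r5c4∈{1,4}] 4 has one home in row 5: r5c4 ⇒ r5c4=4.
Step 7. [r4c3∈{6}] r4c3 has the single candidate 6. So r4c3=6.
Step 8. [r1c1∈{6}] r1c1 has the single candidate 6, so r1c1=6.
Step 9. [r3c3∈{4}] r3c3 has the single candidate 4 ⇒ r3c3=4.
Step 10. [r4c6∈{5}] r4c6 has the single candidate 5. So r4c6=5.
Step 11. [r3c2∈{5}] nothing but 5 survives at r3c2 ⇒ r3c2=5.
Step 12. [r6c5∈{3}] only 3 remains possible at r6c5 ⇒ r6c5=3.
Step 13. [r2c3∈{3}] only 3 remains possible at r2c3. So r2c3=3.
Step 14. [r6c6∈{6}] r6c6 has the single candidate 6 ⇒ r6c6=6.
Step 15. [r2c5∈{1}] r2c5 is down to just 1 ⇒ r2c5=1.
Step 16. [r6c2∈{2}] only 2 remains possible at r6c2, so r6c2=2.
Step 17. [r1c5∈{5}] r1c5's peers cover all but 5. So r1c5=5.
Step 18. [r5c6∈{1}] only 1 remains possible at r5c6, so r5c6=1.
Step 19. [r4c4∈{2}] r4c4 has the single candidate 2 ⇒ r4c4=2.
Step 20. [r1c3∈{2}] r1c3 has the single candidate 2, so r1c3=2.
Step 21. [r3c4∈{1}] r3c4 has the single candidate 1, so r3c4=1.

Answer: 6 1 2 3 5 4 / 5 4 3 6 1 2 / 2 5 4 1 6 3 / 1 3 6 2 4 5 / 3 6 5 4 2 1 / 4 2 1 5 3 6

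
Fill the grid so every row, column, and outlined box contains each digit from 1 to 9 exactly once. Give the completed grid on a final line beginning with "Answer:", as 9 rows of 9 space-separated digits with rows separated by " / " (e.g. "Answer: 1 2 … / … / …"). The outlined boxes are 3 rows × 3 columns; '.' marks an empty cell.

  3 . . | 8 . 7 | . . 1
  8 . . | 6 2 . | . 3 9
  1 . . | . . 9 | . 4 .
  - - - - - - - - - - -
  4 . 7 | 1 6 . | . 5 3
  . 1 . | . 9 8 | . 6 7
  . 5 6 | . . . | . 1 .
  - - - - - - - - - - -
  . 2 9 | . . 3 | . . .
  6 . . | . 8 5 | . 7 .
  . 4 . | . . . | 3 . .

Step 1. [r4c6∈{2}] nothing but 2 survives at r4c6, so r4c6=2.
Step 2. [r6c6∈{4}] nothing but 4 survives at r6c6, so r6c6=4.
Step 3. [r1c8∈{2}] r1c8 has the single candidate 2, so r1c8=2.
Step 4. [r9c3∈{1,5,8}] in col 3, 8 fits only at r9c3, so r9c3=8.
Step 5. [r5c7∈{2,4}] r5c7 is the only open cell in row 5 admitting 4 ⇒ r5c7=4.
Step 6. [r6c1∈{2,9}] across col 1, 9 lands solely at r6c1, so r6c1=9.
Step 7. [r1c5∈{4,5}] r1c5 is the only open cell in box 2 admitting 4. So r1c5=4.
Step 8. [r3c5∈{3,5}] r3c5 is the only open cell in col 5 admitting 5 ⇒ r3c5=5.
Step 9. [r5c3∈{2,3}] 3 has one home in box 4: r5c3. So r5c3=3.
Step 10. [r4c7∈{8,9}] 9 has one home in row 4: r4c7 ⇒ r4c7=9.
Step 11. [r8c4∈{2,4,9}] row 8 places 9 nowhere but r8c4 ⇒ r8c4=9.
Step 12. [r7c4∈{4,7}] col 4 places 4 nowhere but r7c4 ⇒ r7c4=4.
Step 13. [r2c2∈{7}] r2c2 is down to just 7 ⇒ r2c2=7.
Step 14. [r3c2∈{6}] r3c2's peers cover all but 6, so r3c2=6.
Step 15. [r2c7∈{5}] r2c7 is down to just 5, so r2c7=5.
Step 16. [r3c9∈{8}] nothing but 8 survives at r3c9 ⇒ r3c9=8.
Step 17. [r6c9∈{2}] r6c9 is down to just 2. So r6c9=2.
Step 18. [r9c6∈{1,6}] col 6 places 6 nowhere but r9c6. So r9c6=6.
Step 19. [r7c9∈{5,6}] 6 has one home in col 9: r7c9. So r7c9=6.
Step 20. [r6c5∈{3,7}] col 5 places 3 nowhere but r6c5 ⇒ r6c5=3.
Step 21. [r9c5∈{1,7}] across row 9, 1 lands solely at r9c5 ⇒ r9c5=1.
Step 22. [r7c1∈{5,7}] in row 7, 5 fits only at r7c1. So r7c1=5.
Step 23. [r7c7∈{1,8}] 1 has one home in row 7: r7c7, so r7c7=1.
Step 24. [r7c5∈{7}] r7c5's peers cover all but 7 ⇒ r7c5=7.
Step 25. [r5c1∈{2}] only 2 remains possible at r5c1. So r5c1=2.
Step 26. [r9c1∈{7}] only 7 remains possible at r9c1, so r9c1=7.
Step 27. [r8c9∈{4}] only 4 remains possible at r8c9. So r8c9=4.
Step 28. [r2c6∈{1}] nothing but 1 survives at r2c6. So r2c6=1.
Step 29. [r6c7∈{8}] only 8 remains possible at r6c7. So r6c7=8.
Step 30. [r8c3∈{1}] nothing but 1 survives at r8c3. So r8c3=1.
Step 31. [r8c2∈{3}] only 3 remains possible at r8c2 ⇒ r8c2=3.
Step 32. [r9c9∈{5}] only 5 remains possible at r9c9. So r9c9=5.
Step 33. [r3c7∈{7}] only 7 remains possible at r3c7, so r3c7=7.
Step 34. [r1c3∈{5}] r1c3 has the single candidate 5 ⇒ r1c3=5.
Step 35. [r9c4∈{2}] nothing but 2 survives at r9c4. So r9c4=2.
Step 36. [r1c2∈{9}] only 9 remains possible at r1c2 ⇒ r1c2=9.
Step 37. [r3c3∈{2}] r3c3 is down to just 2. So r3c3=2.
Step 38. [r4c2∈{8}] nothing but 8 survives at r4c2. So r4c2=8.
Step 39. [r3c4∈{3}] nothing but 3 survives at r3c4 ⇒ r3c4=3.
Step 40. [r5c4∈{5}] r5c4's peers cover all but 5 ⇒ r5c4=5.
Step 41. [r9c8∈{9}] only 9 remains possible at r9c8, so r9c8=9.
Step 42. [r1c7∈{6}] nothing but 6 survives at r1c7, so r1c7=6.
Step 43. [r2c3∈{4}] nothing but 4 survives at r2c3, so r2c3=4.
Step 44. [r7c8∈{8}] nothing but 8 survives at r7c8. So r7c8=8.
Step 45. [r6c4∈{7}] only 7 remains possible at r6c4. So r6c4=7.
Step 46. [r8c7∈{2}] r8c7 is down to just 2 ⇒ r8c7=2.

Answer: 3 9 5 8 4 7 6 2 1 / 8 7 4 6 2 1 5 3 9 / 1 6 2 3 5 9 7 4 8 / 4 8 7 1 6 2 9 5 3 / 2 1 3 5 9 8 4 6 7 / 9 5 6 7 3 4 8 1 2 / 5 2 9 4 7 3 1 8 6 / 6 3 1 9 8 5 2 7 4 / 7 4 8 2 1 6 3 9 5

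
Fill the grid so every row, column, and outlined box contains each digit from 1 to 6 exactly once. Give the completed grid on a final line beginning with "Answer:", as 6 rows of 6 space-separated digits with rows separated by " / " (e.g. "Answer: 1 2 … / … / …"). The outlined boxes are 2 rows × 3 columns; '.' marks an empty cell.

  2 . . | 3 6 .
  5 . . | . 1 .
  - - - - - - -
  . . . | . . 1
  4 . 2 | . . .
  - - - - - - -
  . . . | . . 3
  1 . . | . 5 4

Step 1. [r5c1∈{6}] only 6 remains possible at r5c1 ⇒ r5c1=6.
Step 2. [r2c4∈{2,4}] box 2 places 4 nowhere but r2c4 ⇒ r2c4=4.
Step 3. [r4c6∈{5,6}] r4c6 is the only open cell in col 6 admitting 6. So r4c6=6.
Step 4. [r5c5∈{2}] only 2 remains possible at r5c5, so r5c5=2.
Step 5. [r3c1∈{3}] r3c1's peers cover all but 3, so r3c1=3.
Step 6. [r1c3∈{1,4}] 1 has one home in col 3: r1c3 ⇒ r1c3=1.
Step 7. [r6c3∈{3}] r6c3 has the single candidate 3. So r6c3=3.
Step 8. [r2c3∈{6}] r2c3's peers cover all but 6 ⇒ r2c3=6.
Step 9. [r3c3∈{5}] nothing but 5 survives at r3c3, so r3c3=5.
Step 10. [r5c3∈{4}] r5c3 has the single candidate 4, so r5c3=4.
Step 11. [r6c4∈{6}] r6c4 has the single candidate 6, so r6c4=6.
Step 12. [r1c2∈{4}] only 4 remains possible at r1c2, so r1c2=4.
Step 13. [r5c4∈{1}] r5c4 is down to just 1. So r5c4=1.
Step 14. [r1c6∈{5}] r1c6 is down to just 5. So r1c6=5.
Step 15. [r5c2∈{5}] r5c2's peers cover all but 5 ⇒ r5c2=5.
Step 16. [r4c5∈{3}] r4c5's peers cover all but 3. So r4c5=3.
Step 17. [r2c2∈{3}] nothing but 3 survives at r2c2. So r2c2=3.
Step 18. [r3c5∈{4}] nothing but 4 survives at r3c5 ⇒ r3c5=4.
Step 19. [r6c2∈{2}] r6c2 has the single candidate 2. So r6c2=2.
Step 20. [r3c4∈{2}] only 2 remains possible at r3c4, so r3c4=2.
Step 21. [r2c6∈{2}] nothing but 2 survives at r2c6 ⇒ r2c6=2.
Step 22. [r4c2∈{1}] r4c2 is down to just 1. So r4c2=1.
Step 23. [r3c2∈{6}] r3c2's peers cover all but 6. So r3c2=6.
Step 24. [r4c4∈{5}] nothing but 5 survives at r4c4 ⇒ r4c4=5.

Answer: 2 4 1 3 6 5 / 5 3 6 4 1 2 / 3 6 5 2 4 1 / 4 1 2 5 3 6 / 6 5 4 1 2 3 / 1 2 3 6 5 4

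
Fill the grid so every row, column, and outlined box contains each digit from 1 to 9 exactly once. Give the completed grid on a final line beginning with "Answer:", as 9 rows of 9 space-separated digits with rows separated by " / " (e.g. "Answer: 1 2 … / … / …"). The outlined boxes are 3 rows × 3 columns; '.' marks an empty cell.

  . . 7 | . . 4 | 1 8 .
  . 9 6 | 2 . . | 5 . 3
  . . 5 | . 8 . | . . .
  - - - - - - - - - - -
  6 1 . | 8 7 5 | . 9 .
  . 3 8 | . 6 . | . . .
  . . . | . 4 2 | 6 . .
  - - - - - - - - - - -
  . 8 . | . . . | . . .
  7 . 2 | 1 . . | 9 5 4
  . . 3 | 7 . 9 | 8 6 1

Step 1. [r5c1∈{2,4,5,9}] in box 4, 2 fits only at r5c1 ⇒ r5c1=2.
Step 2. [r6c4∈{3,9}] 3 has one home in box 5: r6c4, so r6c4=3.
Step 3. [r7c8∈{2,3,7}] across col 8, 3 lands solely at r7c8 ⇒ r7c8=3.
Step 4. [r3c8∈{2,4,7}] across col 8, 2 lands solely at r3c8 ⇒ r3c8=2.
Step 5. [r1c5∈{3,5,9}] across col 5, 9 lands solely at r1c5 ⇒ r1c5=9.
Step 6. [r3c6∈{1,3,6,7}] r3c6 is the only open cell in box 2 admitting 3 ⇒ r3c6=3.
Step 7. [r3c2∈{4}] nothing but 4 survives at r3c2. So r3c2=4.
Step 8. [r7c4∈{4,5,6}] across col 4, 4 lands solely at r7c4, so r7c4=4.
Step 9. [r9c2∈{5}] nothing but 5 survives at r9c2. So r9c2=5.
Step 10. [r3c7∈{7}] only 7 remains possible at r3c7. So r3c7=7.
Step 11. [r7c7∈{2}] only 2 remains possible at r7c7, so r7c7=2.
Step 12. [r7c9∈{7}] only 7 remains possible at r7c9, so r7c9=7.
Step 13. [r5c8∈{1,4,7}] in row 5, 7 fits only at r5c8 ⇒ r5c8=7.
Step 14. [r3c1∈{1}] only 1 remains possible at r3c1. So r3c1=1.
Step 15. [r6c3∈{9}] r6c3 has the single candidate 9. So r6c3=9.
Step 16. [r3c4∈{6}] only 6 remains possible at r3c4, so r3c4=6.
Step 17. [r4c3∈{4}] only 4 remains possible at r4c3, so r4c3=4.
Step 18. [r2c5∈{1}] r2c5 is down to just 1, so r2c5=1.
Step 19. [r7c6∈{6}] r7c6 is down to just 6 ⇒ r7c6=6.
Step 20. [r5c9∈{5}] nothing but 5 survives at r5c9 ⇒ r5c9=5.
Step 21. [r9c1∈{4}] nothing but 4 survives at r9c1. So r9c1=4.
Step 22. [r7c1∈{9}] only 9 remains possible at r7c1 ⇒ r7c1=9.
Step 23. [r5c7∈{4}] nothing but 4 survives at r5c7. So r5c7=4.
Step 24. [r7c5∈{5}] nothing but 5 survives at r7c5. So r7c5=5.
Step 25. [r1c2∈{2}] only 2 remains possible at r1c2 ⇒ r1c2=2.
Step 26. [r5c6∈{1}] nothing but 1 survives at r5c6 ⇒ r5c6=1.
Step 27. [r6c2∈{7}] r6c2's peers cover all but 7. So r6c2=7.
Step 28. [r6c9∈{8}] r6c9 is down to just 8, so r6c9=8.
Step 29. [r1c9∈{6}] r1c9 is down to just 6 ⇒ r1c9=6.
Step 30. [r9c5∈{2}] r9c5's peers cover all but 2, so r9c5=2.
Step 31. [r5c4∈{9}] nothing but 9 survives at r5c4 ⇒ r5c4=9.
Step 32. [r2c1∈{8}] r2c1 is down to just 8. So r2c1=8.
Step 33. [r3c9∈{9}] r3c9 is down to just 9. So r3c9=9.
Step 34. [r7c3∈{1}] only 1 remains possible at r7c3 ⇒ r7c3=1.
Step 35. [r1c4∈{5}] r1c4 is down to just 5. So r1c4=5.
Step 36. [r4c9∈{2}] r4c9's peers cover all but 2. So r4c9=2.
Step 37. [r4c7∈{3}] r4c7 is down to just 3. So r4c7=3.
Step 38. [r2c6∈{7}] r2c6 has the single candidate 7. So r2c6=7.
Step 39. [r1c1∈{3}] r1c1 has the single candidate 3, so r1c1=3.
Step 40. [r2c8∈{4}] nothing but 4 survives at r2c8. So r2c8=4.
Step 41. [r8c5∈{3}] only 3 remains possible at r8c5. So r8c5=3.
Step 42. [r8c6∈{8}] r8c6's peers cover all but 8. So r8c6=8.
Step 43. [r8c2∈{6}] nothing but 6 survives at r8c2. So r8c2=6.
Step 44. [r6c8∈{1}] only 1 remains possible at r6c8, so r6c8=1.
Step 45. [r6c1∈{5}] r6c1 has the single candidate 5 ⇒ r6c1=5.

Answer: 3 2 7 5 9 4 1 8 6 / 8 9 6 2 1 7 5 4 3 / 1 4 5 6 8 3 7 2 9 / 6 1 4 8 7 5 3 9 2 / 2 3 8 9 6 1 4 7 5 / 5 7 9 3 4 2 6 1 8 / 9 8 1 4 5 6 2 3 7 / 7 6 2 1 3 8 9 5 4 / 4 5 3 7 2 9 8 6 1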